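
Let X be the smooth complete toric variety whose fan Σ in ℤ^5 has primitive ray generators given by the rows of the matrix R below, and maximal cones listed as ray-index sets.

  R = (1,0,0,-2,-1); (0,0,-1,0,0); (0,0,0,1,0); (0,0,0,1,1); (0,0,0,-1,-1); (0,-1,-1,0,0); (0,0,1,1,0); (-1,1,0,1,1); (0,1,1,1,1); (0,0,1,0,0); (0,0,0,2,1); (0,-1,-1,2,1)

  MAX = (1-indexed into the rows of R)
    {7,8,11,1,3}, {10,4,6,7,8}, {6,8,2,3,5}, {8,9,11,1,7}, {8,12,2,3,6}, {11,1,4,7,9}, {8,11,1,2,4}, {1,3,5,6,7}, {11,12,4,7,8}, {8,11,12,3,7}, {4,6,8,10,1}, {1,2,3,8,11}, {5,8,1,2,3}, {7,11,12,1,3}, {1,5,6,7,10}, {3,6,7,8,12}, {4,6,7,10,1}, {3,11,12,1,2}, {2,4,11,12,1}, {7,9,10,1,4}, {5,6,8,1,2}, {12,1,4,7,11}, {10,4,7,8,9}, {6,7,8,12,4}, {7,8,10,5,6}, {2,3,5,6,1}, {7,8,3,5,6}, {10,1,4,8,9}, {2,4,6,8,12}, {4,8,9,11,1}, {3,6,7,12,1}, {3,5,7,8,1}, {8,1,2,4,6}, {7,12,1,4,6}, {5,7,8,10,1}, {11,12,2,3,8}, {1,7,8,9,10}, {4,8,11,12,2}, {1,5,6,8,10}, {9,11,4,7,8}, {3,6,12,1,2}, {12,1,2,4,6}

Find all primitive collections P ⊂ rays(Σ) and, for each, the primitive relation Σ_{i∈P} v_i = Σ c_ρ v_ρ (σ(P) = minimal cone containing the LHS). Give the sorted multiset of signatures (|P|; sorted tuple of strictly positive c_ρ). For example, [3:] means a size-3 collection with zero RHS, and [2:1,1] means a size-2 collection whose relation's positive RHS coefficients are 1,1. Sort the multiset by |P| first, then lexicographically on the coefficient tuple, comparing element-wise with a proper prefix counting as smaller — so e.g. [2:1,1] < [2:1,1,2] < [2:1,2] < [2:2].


19 collections generate NE(X_Σ); each relation:

  {2,10}:  v_{2} + v_{10} = 0  ⇒ sig = [2:]
  {4,5}:  v_{4} + v_{5} = 0  ⇒ sig = [2:]
  {2,7}:  v_{2} + v_{7} = v_{3}  ⇒ sig = [2:1]
  {3,4}:  v_{3} + v_{4} = v_{11}  ⇒ sig = [2:1]
  {3,10}:  v_{3} + v_{10} = v_{7}  ⇒ sig = [2:1]
  {5,11}:  v_{5} + v_{11} = v_{3}  ⇒ sig = [2:1]
  {6,9}:  v_{6} + v_{9} = v_{4}  ⇒ sig = [2:1]
  {6,11}:  v_{6} + v_{11} = v_{12}  ⇒ sig = [2:1]
  {5,12}:  v_{5} + v_{12} = v_{3} + v_{6}  ⇒ sig = [2:1,1]
  {9,12}:  v_{9} + v_{12} = v_{4} + v_{11}  ⇒ sig = [2:1,1]
  {10,11}:  v_{10} + v_{11} = v_{4} + v_{7}  ⇒ sig = [2:1,1]
  {2,9}:  v_{2} + v_{9} = v_{1} + v_{8} + v_{11}  ⇒ sig = [2:1,1,1]
  {5,9}:  v_{5} + v_{9} = v_{1} + v_{7} + v_{8}  ⇒ sig = [2:1,1,1]
  {10,12}:  v_{10} + v_{12} = v_{4} + v_{6} + v_{7}  ⇒ sig = [2:1,1,1]
  {3,9}:  v_{3} + v_{9} = v_{1} + v_{7} + v_{8} + v_{11}  ⇒ sig = [2:1,1,1,1]
  {1,8,12}:  v_{1} + v_{8} + v_{12} = v_{2} + v_{4}  ⇒ sig = [3:1,1]
  {1,6,7,8}:  v_{1} + v_{6} + v_{7} + v_{8} = 0  ⇒ sig = [4:]
  {1,3,6,8}:  v_{1} + v_{3} + v_{6} + v_{8} = v_{2}  ⇒ sig = [4:1]
  {1,4,7,8}:  v_{1} + v_{4} + v_{7} + v_{8} = v_{9}  ⇒ sig = [4:1]

Hence PRS(X_Σ) =
[[2:], [2:], [2:1], [2:1], [2:1], [2:1], [2:1], [2:1], [2:1,1], [2:1,1], [2:1,1], [2:1,1,1], [2:1,1,1], [2:1,1,1], [2:1,1,1,1], [3:1,1], [4:], [4:1], [4:1]]


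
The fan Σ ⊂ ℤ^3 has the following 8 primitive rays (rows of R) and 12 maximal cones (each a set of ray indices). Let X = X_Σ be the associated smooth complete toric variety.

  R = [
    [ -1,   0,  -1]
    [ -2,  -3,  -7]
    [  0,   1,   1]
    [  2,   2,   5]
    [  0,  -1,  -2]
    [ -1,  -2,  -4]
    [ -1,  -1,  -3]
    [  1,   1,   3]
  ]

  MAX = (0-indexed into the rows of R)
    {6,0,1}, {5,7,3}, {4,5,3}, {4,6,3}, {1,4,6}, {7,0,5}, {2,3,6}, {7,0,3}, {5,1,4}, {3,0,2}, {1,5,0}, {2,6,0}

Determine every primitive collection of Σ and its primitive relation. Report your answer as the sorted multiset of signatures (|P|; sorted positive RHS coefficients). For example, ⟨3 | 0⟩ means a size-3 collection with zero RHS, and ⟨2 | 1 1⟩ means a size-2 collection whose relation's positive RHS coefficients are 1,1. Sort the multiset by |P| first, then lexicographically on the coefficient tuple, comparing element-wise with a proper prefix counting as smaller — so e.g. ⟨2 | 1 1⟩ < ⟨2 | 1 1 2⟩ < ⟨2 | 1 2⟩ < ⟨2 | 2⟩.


Minimal non-faces — 12 found among 8 rays, 12 max cones:

  P = {6,7}:  v_{6} + v_{7} = 0 ; sig = ⟨2 | 0⟩
  P = {0,4}:  v_{0} + v_{4} = v_{6} ; sig = ⟨2 | 1⟩
  P = {1,3}:  v_{1} + v_{3} = v_{4} ; sig = ⟨2 | 1⟩
  P = {1,7}:  v_{1} + v_{7} = v_{5} ; sig = ⟨2 | 1⟩
  P = {2,5}:  v_{2} + v_{5} = v_{6} ; sig = ⟨2 | 1⟩
  P = {5,6}:  v_{5} + v_{6} = v_{1} ; sig = ⟨2 | 1⟩
  P = {2,7}:  v_{2} + v_{7} = v_{0} + v_{3} ; sig = ⟨2 | 1 1⟩
  P = {4,7}:  v_{4} + v_{7} = v_{3} + v_{5} ; sig = ⟨2 | 1 1⟩
  P = {2,4}:  v_{2} + v_{4} = v_{3} + 2·v_{6} ; sig = ⟨2 | 1 2⟩
  P = {1,2}:  v_{1} + v_{2} = 2·v_{6} ; sig = ⟨2 | 2⟩
  P = {0,3,5}:  v_{0} + v_{3} + v_{5} = 0 ; sig = ⟨3 | 0⟩
  P = {0,3,6}:  v_{0} + v_{3} + v_{6} = v_{2} ; sig = ⟨3 | 1⟩

Sorted signature multiset PRS(X):
{ ⟨2 | 0⟩,  ⟨2 | 1⟩ ×5,  ⟨2 | 1 1⟩ ×2,  ⟨2 | 1 2⟩,  ⟨2 | 2⟩,  ⟨3 | 0⟩,  ⟨3 | 1⟩ }


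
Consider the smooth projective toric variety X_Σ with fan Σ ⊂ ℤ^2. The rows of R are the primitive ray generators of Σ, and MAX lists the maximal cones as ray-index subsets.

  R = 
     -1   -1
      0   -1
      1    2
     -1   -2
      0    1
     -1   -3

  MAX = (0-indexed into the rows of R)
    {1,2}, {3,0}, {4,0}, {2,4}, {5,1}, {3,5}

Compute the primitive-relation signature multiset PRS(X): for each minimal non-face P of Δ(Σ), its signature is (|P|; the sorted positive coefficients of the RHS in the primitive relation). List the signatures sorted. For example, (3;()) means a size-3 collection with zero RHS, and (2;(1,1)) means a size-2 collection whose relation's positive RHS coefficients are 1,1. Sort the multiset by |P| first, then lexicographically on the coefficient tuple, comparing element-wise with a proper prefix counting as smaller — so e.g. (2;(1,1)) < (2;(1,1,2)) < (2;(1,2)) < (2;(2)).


|primitive collections| = 9. Relations:

  P={1,4}:  v_{1} + v_{4} = 0  ⟹  sig = (2;())
  P={2,3}:  v_{2} + v_{3} = 0  ⟹  sig = (2;())
  P={0,1}:  v_{0} + v_{1} = v_{3}  ⟹  sig = (2;(1))
  P={0,2}:  v_{0} + v_{2} = v_{4}  ⟹  sig = (2;(1))
  P={1,3}:  v_{1} + v_{3} = v_{5}  ⟹  sig = (2;(1))
  P={2,5}:  v_{2} + v_{5} = v_{1}  ⟹  sig = (2;(1))
  P={3,4}:  v_{3} + v_{4} = v_{0}  ⟹  sig = (2;(1))
  P={4,5}:  v_{4} + v_{5} = v_{3}  ⟹  sig = (2;(1))
  P={0,5}:  v_{0} + v_{5} = 2·v_{3}  ⟹  sig = (2;(2))

Signatures (|P|; sorted positive RHS coefficients), sorted:
    |P|=2: 9 collections, coeffs (), (), (1), (1), (1), (1), (1), (1), (2)


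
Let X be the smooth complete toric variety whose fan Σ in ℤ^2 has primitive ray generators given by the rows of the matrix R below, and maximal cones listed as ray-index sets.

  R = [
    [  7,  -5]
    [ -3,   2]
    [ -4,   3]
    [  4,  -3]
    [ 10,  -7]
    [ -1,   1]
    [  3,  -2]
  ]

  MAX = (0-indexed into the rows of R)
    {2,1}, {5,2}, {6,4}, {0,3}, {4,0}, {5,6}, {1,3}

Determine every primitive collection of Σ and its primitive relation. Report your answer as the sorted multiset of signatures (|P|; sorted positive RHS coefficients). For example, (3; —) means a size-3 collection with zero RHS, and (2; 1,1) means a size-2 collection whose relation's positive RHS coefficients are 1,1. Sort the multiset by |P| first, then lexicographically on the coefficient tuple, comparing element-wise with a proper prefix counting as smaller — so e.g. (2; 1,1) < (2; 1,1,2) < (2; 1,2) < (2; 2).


Minimal non-faces — 14 found among 7 rays, 7 max cones:

  P = {1,6}:  v_{1} + v_{6} = 0 — sig = (2; —)
  P = {2,3}:  v_{2} + v_{3} = 0 — sig = (2; —)
  P = {0,1}:  v_{0} + v_{1} = v_{3} — sig = (2; 1)
  P = {0,2}:  v_{0} + v_{2} = v_{6} — sig = (2; 1)
  P = {0,6}:  v_{0} + v_{6} = v_{4} — sig = (2; 1)
  P = {1,4}:  v_{1} + v_{4} = v_{0} — sig = (2; 1)
  P = {1,5}:  v_{1} + v_{5} = v_{2} — sig = (2; 1)
  P = {2,6}:  v_{2} + v_{6} = v_{5} — sig = (2; 1)
  P = {3,5}:  v_{3} + v_{5} = v_{6} — sig = (2; 1)
  P = {3,6}:  v_{3} + v_{6} = v_{0} — sig = (2; 1)
  P = {0,5}:  v_{0} + v_{5} = 2·v_{6} — sig = (2; 2)
  P = {2,4}:  v_{2} + v_{4} = 2·v_{6} — sig = (2; 2)
  P = {3,4}:  v_{3} + v_{4} = 2·v_{0} — sig = (2; 2)
  P = {4,5}:  v_{4} + v_{5} = 3·v_{6} — sig = (2; 3)

Signatures (|P|; sorted positive RHS coefficients), sorted:
    (2; —)
    (2; —)
    (2; 1)
    (2; 1)
    (2; 1)
    (2; 1)
    (2; 1)
    (2; 1)
    (2; 1)
    (2; 1)
    (2; 2)
    (2; 2)
    (2; 2)
    (2; 3)


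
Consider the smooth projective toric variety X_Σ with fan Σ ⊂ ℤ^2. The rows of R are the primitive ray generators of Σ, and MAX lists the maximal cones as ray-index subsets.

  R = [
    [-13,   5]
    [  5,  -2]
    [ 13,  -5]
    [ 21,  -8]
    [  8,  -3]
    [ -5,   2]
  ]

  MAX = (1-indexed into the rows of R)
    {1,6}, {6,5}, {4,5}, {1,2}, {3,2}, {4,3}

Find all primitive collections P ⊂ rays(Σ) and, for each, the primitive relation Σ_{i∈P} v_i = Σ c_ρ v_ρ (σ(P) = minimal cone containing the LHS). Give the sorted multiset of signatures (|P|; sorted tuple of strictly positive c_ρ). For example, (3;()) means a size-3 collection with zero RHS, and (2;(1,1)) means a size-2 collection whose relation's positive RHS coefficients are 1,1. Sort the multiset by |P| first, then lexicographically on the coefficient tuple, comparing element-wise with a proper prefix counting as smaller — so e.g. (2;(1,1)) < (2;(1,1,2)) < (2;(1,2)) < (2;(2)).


Σ has 9 primitive collections:

  {1,3}:  v_{1} + v_{3} = 0  ⇒ sig = (2;())
  {2,6}:  v_{2} + v_{6} = 0  ⇒ sig = (2;())
  {1,4}:  v_{1} + v_{4} = v_{5}  ⇒ sig = (2;(1))
  {1,5}:  v_{1} + v_{5} = v_{6}  ⇒ sig = (2;(1))
  {2,5}:  v_{2} + v_{5} = v_{3}  ⇒ sig = (2;(1))
  {3,5}:  v_{3} + v_{5} = v_{4}  ⇒ sig = (2;(1))
  {3,6}:  v_{3} + v_{6} = v_{5}  ⇒ sig = (2;(1))
  {2,4}:  v_{2} + v_{4} = 2·v_{3}  ⇒ sig = (2;(2))
  {4,6}:  v_{4} + v_{6} = 2·v_{5}  ⇒ sig = (2;(2))

Hence PRS(X_Σ) =
{ (2;()) ×2,  (2;(1)) ×5,  (2;(2)) ×2 }


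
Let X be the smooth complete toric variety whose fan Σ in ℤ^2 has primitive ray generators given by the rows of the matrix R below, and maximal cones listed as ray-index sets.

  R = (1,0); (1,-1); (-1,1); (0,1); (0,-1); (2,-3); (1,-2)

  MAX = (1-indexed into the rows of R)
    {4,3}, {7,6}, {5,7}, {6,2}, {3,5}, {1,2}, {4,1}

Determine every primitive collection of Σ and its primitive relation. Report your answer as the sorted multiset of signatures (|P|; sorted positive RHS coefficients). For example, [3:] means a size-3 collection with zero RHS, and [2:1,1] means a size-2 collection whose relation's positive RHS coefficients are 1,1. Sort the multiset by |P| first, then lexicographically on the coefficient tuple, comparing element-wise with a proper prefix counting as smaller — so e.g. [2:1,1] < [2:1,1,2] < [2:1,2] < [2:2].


Primitive collections (14):

  {2,3}:  v_{2} + v_{3} = 0  →  sig = [2:]
  {4,5}:  v_{4} + v_{5} = 0  →  sig = [2:]
  {1,3}:  v_{1} + v_{3} = v_{4}  →  sig = [2:1]
  {1,5}:  v_{1} + v_{5} = v_{2}  →  sig = [2:1]
  {2,4}:  v_{2} + v_{4} = v_{1}  →  sig = [2:1]
  {2,5}:  v_{2} + v_{5} = v_{7}  →  sig = [2:1]
  {2,7}:  v_{2} + v_{7} = v_{6}  →  sig = [2:1]
  {3,6}:  v_{3} + v_{6} = v_{7}  →  sig = [2:1]
  {3,7}:  v_{3} + v_{7} = v_{5}  →  sig = [2:1]
  {4,7}:  v_{4} + v_{7} = v_{2}  →  sig = [2:1]
  {1,7}:  v_{1} + v_{7} = 2·v_{2}  →  sig = [2:2]
  {4,6}:  v_{4} + v_{6} = 2·v_{2}  →  sig = [2:2]
  {5,6}:  v_{5} + v_{6} = 2·v_{7}  →  sig = [2:2]
  {1,6}:  v_{1} + v_{6} = 3·v_{2}  →  sig = [2:3]

Sorted signature multiset PRS(X):
{ [2:] ×2,  [2:1] ×8,  [2:2] ×3,  [2:3] }


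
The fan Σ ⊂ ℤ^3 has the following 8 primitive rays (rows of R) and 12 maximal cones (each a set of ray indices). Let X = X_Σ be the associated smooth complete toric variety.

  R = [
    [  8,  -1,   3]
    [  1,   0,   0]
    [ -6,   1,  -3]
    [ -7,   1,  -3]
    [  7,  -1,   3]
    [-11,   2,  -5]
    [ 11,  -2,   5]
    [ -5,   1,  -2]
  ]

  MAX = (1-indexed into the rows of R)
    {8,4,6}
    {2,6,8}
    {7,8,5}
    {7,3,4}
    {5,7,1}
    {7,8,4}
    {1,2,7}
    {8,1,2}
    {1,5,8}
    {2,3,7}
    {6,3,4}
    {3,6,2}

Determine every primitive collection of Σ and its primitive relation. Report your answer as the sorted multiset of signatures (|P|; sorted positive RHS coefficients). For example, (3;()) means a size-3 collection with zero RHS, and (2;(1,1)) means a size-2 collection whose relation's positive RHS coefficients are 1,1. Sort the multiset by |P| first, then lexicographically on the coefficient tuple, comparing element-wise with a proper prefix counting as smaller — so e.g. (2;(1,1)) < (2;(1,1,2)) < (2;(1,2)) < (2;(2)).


Σ has 12 primitive collections:

  P={4,5}:  v_{4} + v_{5} = 0  →  sig = (2;())
  P={6,7}:  v_{6} + v_{7} = 0  →  sig = (2;())
  P={1,4}:  v_{1} + v_{4} = v_{2}  →  sig = (2;(1))
  P={2,4}:  v_{2} + v_{4} = v_{3}  →  sig = (2;(1))
  P={2,5}:  v_{2} + v_{5} = v_{1}  →  sig = (2;(1))
  P={3,5}:  v_{3} + v_{5} = v_{2}  →  sig = (2;(1))
  P={3,8}:  v_{3} + v_{8} = v_{6}  →  sig = (2;(1))
  P={5,6}:  v_{5} + v_{6} = v_{2} + v_{8}  →  sig = (2;(1,1))
  P={1,6}:  v_{1} + v_{6} = 2·v_{2} + v_{8}  →  sig = (2;(1,2))
  P={1,3}:  v_{1} + v_{3} = 2·v_{2}  →  sig = (2;(2))
  P={2,7,8}:  v_{2} + v_{7} + v_{8} = v_{5}  →  sig = (3;(1))
  P={1,7,8}:  v_{1} + v_{7} + v_{8} = 2·v_{5}  →  sig = (3;(2))

so the primitive-relation signature multiset is
[(2;()), (2;()), (2;(1)), (2;(1)), (2;(1)), (2;(1)), (2;(1)), (2;(1,1)), (2;(1,2)), (2;(2)), (3;(1)), (3;(2))]


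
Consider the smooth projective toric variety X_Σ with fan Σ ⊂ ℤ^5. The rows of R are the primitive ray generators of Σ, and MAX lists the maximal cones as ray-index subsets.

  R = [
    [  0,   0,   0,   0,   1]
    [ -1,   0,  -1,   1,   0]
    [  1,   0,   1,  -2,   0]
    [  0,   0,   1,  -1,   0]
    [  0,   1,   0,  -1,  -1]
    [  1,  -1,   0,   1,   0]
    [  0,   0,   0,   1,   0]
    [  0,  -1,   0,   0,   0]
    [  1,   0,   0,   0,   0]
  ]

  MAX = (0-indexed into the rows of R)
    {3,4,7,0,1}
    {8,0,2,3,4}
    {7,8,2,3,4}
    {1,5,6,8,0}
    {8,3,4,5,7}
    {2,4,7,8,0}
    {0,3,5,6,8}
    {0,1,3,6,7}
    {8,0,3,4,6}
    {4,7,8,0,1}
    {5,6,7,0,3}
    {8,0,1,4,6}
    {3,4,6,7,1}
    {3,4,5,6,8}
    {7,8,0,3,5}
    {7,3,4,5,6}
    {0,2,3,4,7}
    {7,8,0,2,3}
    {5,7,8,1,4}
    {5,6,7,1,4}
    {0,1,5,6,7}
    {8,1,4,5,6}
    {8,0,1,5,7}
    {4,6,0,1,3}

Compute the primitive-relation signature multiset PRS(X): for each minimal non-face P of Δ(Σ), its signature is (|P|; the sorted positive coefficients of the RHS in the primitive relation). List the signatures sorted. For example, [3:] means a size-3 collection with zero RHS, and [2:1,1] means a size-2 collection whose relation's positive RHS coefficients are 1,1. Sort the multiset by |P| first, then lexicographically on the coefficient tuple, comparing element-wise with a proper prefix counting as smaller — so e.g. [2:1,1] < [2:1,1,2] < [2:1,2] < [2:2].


|primitive collections| = 9. Relations:

  P = {2,6}:  v_{2} + v_{6} = v_{3} + v_{8}  ⟹  sig = [2:1,1]
  P = {1,2}:  v_{1} + v_{2} = v_{0} + v_{4} + v_{7}  ⟹  sig = [2:1,1,1]
  P = {2,5}:  v_{2} + v_{5} = v_{3} + v_{7} + 2·v_{8}  ⟹  sig = [2:1,1,2]
  P = {1,3,8}:  v_{1} + v_{3} + v_{8} = 0  ⟹  sig = [3:]
  P = {0,4,5}:  v_{0} + v_{4} + v_{5} = v_{8}  ⟹  sig = [3:1]
  P = {6,7,8}:  v_{6} + v_{7} + v_{8} = v_{5}  ⟹  sig = [3:1]
  P = {1,3,5}:  v_{1} + v_{3} + v_{5} = v_{6} + v_{7}  ⟹  sig = [3:1,1]
  P = {0,4,6,7}:  v_{0} + v_{4} + v_{6} + v_{7} = 0  ⟹  sig = [4:]
  P = {0,3,4,7,8}:  v_{0} + v_{3} + v_{4} + v_{7} + v_{8} = v_{2}  ⟹  sig = [5:1]

so the primitive-relation signature multiset is
    [2:1,1]
    [2:1,1,1]
    [2:1,1,2]
    [3:]
    [3:1]
    [3:1]
    [3:1,1]
    [4:]
    [5:1]


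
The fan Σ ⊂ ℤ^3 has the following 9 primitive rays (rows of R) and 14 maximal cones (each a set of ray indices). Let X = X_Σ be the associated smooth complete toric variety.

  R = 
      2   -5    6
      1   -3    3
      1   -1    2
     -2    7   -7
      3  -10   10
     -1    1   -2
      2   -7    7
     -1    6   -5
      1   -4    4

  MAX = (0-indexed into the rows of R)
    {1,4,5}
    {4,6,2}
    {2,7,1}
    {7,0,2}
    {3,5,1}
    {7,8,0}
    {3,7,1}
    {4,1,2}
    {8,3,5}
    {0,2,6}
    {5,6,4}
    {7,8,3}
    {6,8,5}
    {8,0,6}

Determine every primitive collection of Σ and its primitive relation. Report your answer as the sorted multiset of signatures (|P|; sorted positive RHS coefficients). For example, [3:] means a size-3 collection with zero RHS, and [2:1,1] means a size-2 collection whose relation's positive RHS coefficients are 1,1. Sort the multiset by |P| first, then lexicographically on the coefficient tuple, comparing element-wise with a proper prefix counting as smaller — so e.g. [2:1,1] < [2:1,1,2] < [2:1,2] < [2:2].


|primitive collections| = 15. Relations:

  • {2,5}:  v_{2} + v_{5} = 0  ⟹  sig = [2:]
  • {3,6}:  v_{3} + v_{6} = 0  ⟹  sig = [2:]
  • {0,5}:  v_{0} + v_{5} = v_{8}  ⟹  sig = [2:1]
  • {1,6}:  v_{1} + v_{6} = v_{4}  ⟹  sig = [2:1]
  • {1,8}:  v_{1} + v_{8} = v_{6}  ⟹  sig = [2:1]
  • {2,3}:  v_{2} + v_{3} = v_{7}  ⟹  sig = [2:1]
  • {2,8}:  v_{2} + v_{8} = v_{0}  ⟹  sig = [2:1]
  • {3,4}:  v_{3} + v_{4} = v_{1}  ⟹  sig = [2:1]
  • {5,7}:  v_{5} + v_{7} = v_{3}  ⟹  sig = [2:1]
  • {6,7}:  v_{6} + v_{7} = v_{2}  ⟹  sig = [2:1]
  • {0,1}:  v_{0} + v_{1} = v_{2} + v_{6}  ⟹  sig = [2:1,1]
  • {0,3}:  v_{0} + v_{3} = v_{7} + v_{8}  ⟹  sig = [2:1,1]
  • {4,7}:  v_{4} + v_{7} = v_{1} + v_{2}  ⟹  sig = [2:1,1]
  • {0,4}:  v_{0} + v_{4} = v_{2} + 2·v_{6}  ⟹  sig = [2:1,2]
  • {4,8}:  v_{4} + v_{8} = 2·v_{6}  ⟹  sig = [2:2]

Hence PRS(X_Σ) =
[[2:], [2:], [2:1], [2:1], [2:1], [2:1], [2:1], [2:1], [2:1], [2:1], [2:1,1], [2:1,1], [2:1,1], [2:1,2], [2:2]]


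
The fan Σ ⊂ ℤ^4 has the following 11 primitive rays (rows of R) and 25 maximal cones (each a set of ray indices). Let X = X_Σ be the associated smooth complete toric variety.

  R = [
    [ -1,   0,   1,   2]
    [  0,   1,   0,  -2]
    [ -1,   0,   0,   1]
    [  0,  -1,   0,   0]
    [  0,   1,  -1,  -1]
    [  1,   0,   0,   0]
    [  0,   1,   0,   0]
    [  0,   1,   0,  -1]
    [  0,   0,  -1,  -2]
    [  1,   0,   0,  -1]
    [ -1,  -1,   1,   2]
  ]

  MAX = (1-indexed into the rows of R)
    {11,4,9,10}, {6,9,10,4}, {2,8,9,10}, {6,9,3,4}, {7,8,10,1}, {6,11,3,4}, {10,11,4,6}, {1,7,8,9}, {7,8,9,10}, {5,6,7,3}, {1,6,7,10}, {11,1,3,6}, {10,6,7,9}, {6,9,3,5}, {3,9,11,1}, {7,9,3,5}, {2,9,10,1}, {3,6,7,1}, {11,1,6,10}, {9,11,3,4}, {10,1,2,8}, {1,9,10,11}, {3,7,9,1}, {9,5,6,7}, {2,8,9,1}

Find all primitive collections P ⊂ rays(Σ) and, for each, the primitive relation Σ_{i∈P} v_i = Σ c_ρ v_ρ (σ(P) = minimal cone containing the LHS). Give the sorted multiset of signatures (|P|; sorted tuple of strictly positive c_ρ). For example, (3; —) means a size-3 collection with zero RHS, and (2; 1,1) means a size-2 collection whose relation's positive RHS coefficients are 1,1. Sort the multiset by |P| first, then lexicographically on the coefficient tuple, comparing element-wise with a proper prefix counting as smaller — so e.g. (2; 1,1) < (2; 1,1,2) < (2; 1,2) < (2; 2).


Minimal non-faces — 24 found among 11 rays, 25 max cones:

  {3,10}:  v_{3} + v_{10} = 0  so sig = (2; —)
  {4,7}:  v_{4} + v_{7} = 0  so sig = (2; —)
  {1,4}:  v_{1} + v_{4} = v_{11}  so sig = (2; 1)
  {5,11}:  v_{5} + v_{11} = v_{3}  so sig = (2; 1)
  {7,11}:  v_{7} + v_{11} = v_{1}  so sig = (2; 1)
  {1,5}:  v_{1} + v_{5} = v_{3} + v_{7}  so sig = (2; 1,1)
  {2,6}:  v_{2} + v_{6} = v_{8} + v_{10}  so sig = (2; 1,1)
  {6,8}:  v_{6} + v_{8} = v_{7} + v_{10}  so sig = (2; 1,1)
  {2,3}:  v_{2} + v_{3} = v_{1} + v_{8} + v_{9}  so sig = (2; 1,1,1)
  {2,5}:  v_{2} + v_{5} = v_{7} + v_{8} + v_{9}  so sig = (2; 1,1,1)
  {3,8}:  v_{3} + v_{8} = v_{1} + v_{7} + v_{9}  so sig = (2; 1,1,1)
  {4,5}:  v_{4} + v_{5} = v_{3} + v_{6} + v_{9}  so sig = (2; 1,1,1)
  {4,8}:  v_{4} + v_{8} = v_{1} + v_{9} + v_{10}  so sig = (2; 1,1,1)
  {5,10}:  v_{5} + v_{10} = v_{6} + v_{7} + v_{9}  so sig = (2; 1,1,1)
  {8,11}:  v_{8} + v_{11} = 2·v_{1} + v_{9} + v_{10}  so sig = (2; 1,1,2)
  {5,8}:  v_{5} + v_{8} = 2·v_{7} + v_{9}  so sig = (2; 1,2)
  {2,7}:  v_{2} + v_{7} = 2·v_{8}  so sig = (2; 2)
  {2,4}:  v_{2} + v_{4} = 2·v_{1} + 2·v_{9} + 2·v_{10}  so sig = (2; 2,2,2)
  {2,11}:  v_{2} + v_{11} = 3·v_{1} + 2·v_{9} + 2·v_{10}  so sig = (2; 2,2,3)
  {1,6,9}:  v_{1} + v_{6} + v_{9} = 0  so sig = (3; —)
  {6,9,11}:  v_{6} + v_{9} + v_{11} = v_{4}  so sig = (3; 1)
  {1,7,9,10}:  v_{1} + v_{7} + v_{9} + v_{10} = v_{8}  so sig = (4; 1)
  {1,8,9,10}:  v_{1} + v_{8} + v_{9} + v_{10} = v_{2}  so sig = (4; 1)
  {3,6,7,9}:  v_{3} + v_{6} + v_{7} + v_{9} = v_{5}  so sig = (4; 1)

Signatures (|P|; sorted positive RHS coefficients), sorted:
    (2; —)
    (2; —)
    (2; 1)
    (2; 1)
    (2; 1)
    (2; 1,1)
    (2; 1,1)
    (2; 1,1)
    (2; 1,1,1)
    (2; 1,1,1)
    (2; 1,1,1)
    (2; 1,1,1)
    (2; 1,1,1)
    (2; 1,1,1)
    (2; 1,1,2)
    (2; 1,2)
    (2; 2)
    (2; 2,2,2)
    (2; 2,2,3)
    (3; —)
    (3; 1)
    (4; 1)
    (4; 1)
    (4; 1)


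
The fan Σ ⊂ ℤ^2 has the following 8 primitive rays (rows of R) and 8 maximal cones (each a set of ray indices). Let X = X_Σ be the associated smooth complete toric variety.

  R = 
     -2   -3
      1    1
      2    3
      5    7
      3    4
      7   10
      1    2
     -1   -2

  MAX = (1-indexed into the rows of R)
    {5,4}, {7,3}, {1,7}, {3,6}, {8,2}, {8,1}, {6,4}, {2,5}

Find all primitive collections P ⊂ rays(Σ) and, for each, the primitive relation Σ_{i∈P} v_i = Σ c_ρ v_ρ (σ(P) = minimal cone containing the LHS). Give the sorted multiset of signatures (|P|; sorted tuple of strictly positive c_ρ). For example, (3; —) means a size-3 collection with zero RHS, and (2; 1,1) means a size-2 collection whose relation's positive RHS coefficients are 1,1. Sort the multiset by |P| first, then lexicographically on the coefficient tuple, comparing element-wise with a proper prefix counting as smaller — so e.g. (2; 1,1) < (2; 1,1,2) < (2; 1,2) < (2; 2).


Minimal non-faces — 20 found among 8 rays, 8 max cones:

  • {1,3}:  v_{1} + v_{3} = 0 — sig = (2; —)
  • {7,8}:  v_{7} + v_{8} = 0 — sig = (2; —)
  • {1,2}:  v_{1} + v_{2} = v_{8} — sig = (2; 1)
  • {1,4}:  v_{1} + v_{4} = v_{5} — sig = (2; 1)
  • {1,5}:  v_{1} + v_{5} = v_{2} — sig = (2; 1)
  • {1,6}:  v_{1} + v_{6} = v_{4} — sig = (2; 1)
  • {2,3}:  v_{2} + v_{3} = v_{5} — sig = (2; 1)
  • {2,7}:  v_{2} + v_{7} = v_{3} — sig = (2; 1)
  • {3,4}:  v_{3} + v_{4} = v_{6} — sig = (2; 1)
  • {3,5}:  v_{3} + v_{5} = v_{4} — sig = (2; 1)
  • {3,8}:  v_{3} + v_{8} = v_{2} — sig = (2; 1)
  • {2,6}:  v_{2} + v_{6} = v_{4} + v_{5} — sig = (2; 1,1)
  • {4,8}:  v_{4} + v_{8} = v_{2} + v_{5} — sig = (2; 1,1)
  • {2,4}:  v_{2} + v_{4} = 2·v_{5} — sig = (2; 2)
  • {5,6}:  v_{5} + v_{6} = 2·v_{4} — sig = (2; 2)
  • {5,7}:  v_{5} + v_{7} = 2·v_{3} — sig = (2; 2)
  • {5,8}:  v_{5} + v_{8} = 2·v_{2} — sig = (2; 2)
  • {6,8}:  v_{6} + v_{8} = 2·v_{5} — sig = (2; 2)
  • {4,7}:  v_{4} + v_{7} = 3·v_{3} — sig = (2; 3)
  • {6,7}:  v_{6} + v_{7} = 4·v_{3} — sig = (2; 4)

Sorted signature multiset PRS(X):
    |P|=2: 20 collections, coeffs (), (), (1), (1), (1), (1), (1), (1), (1), (1), (1), (1,1), (1,1), (2), (2), (2), (2), (2), (3), (4)


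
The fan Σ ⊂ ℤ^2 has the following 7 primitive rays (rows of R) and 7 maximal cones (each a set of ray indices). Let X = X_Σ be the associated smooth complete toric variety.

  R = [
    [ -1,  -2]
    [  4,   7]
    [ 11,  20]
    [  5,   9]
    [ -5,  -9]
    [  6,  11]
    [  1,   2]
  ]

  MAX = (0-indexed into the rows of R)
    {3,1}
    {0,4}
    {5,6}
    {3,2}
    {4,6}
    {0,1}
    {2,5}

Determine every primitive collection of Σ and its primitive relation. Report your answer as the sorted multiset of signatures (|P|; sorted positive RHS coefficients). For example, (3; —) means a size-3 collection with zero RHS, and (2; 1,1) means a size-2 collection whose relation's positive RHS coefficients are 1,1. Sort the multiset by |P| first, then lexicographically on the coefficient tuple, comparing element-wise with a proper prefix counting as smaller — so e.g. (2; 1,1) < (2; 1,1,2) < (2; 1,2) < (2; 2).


Minimal non-faces — 14 found among 7 rays, 7 max cones:

  • {0,6}:  v_{0} + v_{6} = 0  ⟹  sig = (2; —)
  • {3,4}:  v_{3} + v_{4} = 0  ⟹  sig = (2; —)
  • {0,3}:  v_{0} + v_{3} = v_{1}  ⟹  sig = (2; 1)
  • {0,5}:  v_{0} + v_{5} = v_{3}  ⟹  sig = (2; 1)
  • {1,4}:  v_{1} + v_{4} = v_{0}  ⟹  sig = (2; 1)
  • {1,6}:  v_{1} + v_{6} = v_{3}  ⟹  sig = (2; 1)
  • {2,4}:  v_{2} + v_{4} = v_{5}  ⟹  sig = (2; 1)
  • {3,5}:  v_{3} + v_{5} = v_{2}  ⟹  sig = (2; 1)
  • {3,6}:  v_{3} + v_{6} = v_{5}  ⟹  sig = (2; 1)
  • {4,5}:  v_{4} + v_{5} = v_{6}  ⟹  sig = (2; 1)
  • {0,2}:  v_{0} + v_{2} = 2·v_{3}  ⟹  sig = (2; 2)
  • {1,5}:  v_{1} + v_{5} = 2·v_{3}  ⟹  sig = (2; 2)
  • {2,6}:  v_{2} + v_{6} = 2·v_{5}  ⟹  sig = (2; 2)
  • {1,2}:  v_{1} + v_{2} = 3·v_{3}  ⟹  sig = (2; 3)

so the primitive-relation signature multiset is
{ (2; —) ×2,  (2; 1) ×8,  (2; 2) ×3,  (2; 3) }


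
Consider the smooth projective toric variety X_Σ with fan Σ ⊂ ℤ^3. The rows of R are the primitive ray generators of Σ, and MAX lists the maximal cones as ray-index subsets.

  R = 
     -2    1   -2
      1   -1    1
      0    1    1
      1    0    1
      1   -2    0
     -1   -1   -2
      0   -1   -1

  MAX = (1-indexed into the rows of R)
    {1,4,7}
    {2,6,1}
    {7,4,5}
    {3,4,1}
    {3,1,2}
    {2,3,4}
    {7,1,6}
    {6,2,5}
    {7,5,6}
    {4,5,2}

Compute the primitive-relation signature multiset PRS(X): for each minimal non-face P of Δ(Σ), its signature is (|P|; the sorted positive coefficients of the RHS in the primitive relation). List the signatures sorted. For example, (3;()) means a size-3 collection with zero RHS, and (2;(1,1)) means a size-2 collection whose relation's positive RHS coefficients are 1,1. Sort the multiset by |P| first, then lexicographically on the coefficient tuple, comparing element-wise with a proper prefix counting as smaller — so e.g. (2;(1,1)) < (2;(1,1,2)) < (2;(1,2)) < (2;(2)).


Δ(Σ) — 7 vertices, 7 min non-faces:

  {3,7}:  v_{3} + v_{7} = 0 ; sig = (2;())
  {1,5}:  v_{1} + v_{5} = v_{6} ; sig = (2;(1))
  {2,7}:  v_{2} + v_{7} = v_{5} ; sig = (2;(1))
  {3,5}:  v_{3} + v_{5} = v_{2} ; sig = (2;(1))
  {4,6}:  v_{4} + v_{6} = v_{7} ; sig = (2;(1))
  {3,6}:  v_{3} + v_{6} = v_{1} + v_{2} ; sig = (2;(1,1))
  {1,2,4}:  v_{1} + v_{2} + v_{4} = 0 ; sig = (3;())

Sorted signature multiset PRS(X):
    |P|=2: 6 collections, coeffs (), (1), (1), (1), (1), (1,1)
    |P|=3: 1 collection, coeffs ()


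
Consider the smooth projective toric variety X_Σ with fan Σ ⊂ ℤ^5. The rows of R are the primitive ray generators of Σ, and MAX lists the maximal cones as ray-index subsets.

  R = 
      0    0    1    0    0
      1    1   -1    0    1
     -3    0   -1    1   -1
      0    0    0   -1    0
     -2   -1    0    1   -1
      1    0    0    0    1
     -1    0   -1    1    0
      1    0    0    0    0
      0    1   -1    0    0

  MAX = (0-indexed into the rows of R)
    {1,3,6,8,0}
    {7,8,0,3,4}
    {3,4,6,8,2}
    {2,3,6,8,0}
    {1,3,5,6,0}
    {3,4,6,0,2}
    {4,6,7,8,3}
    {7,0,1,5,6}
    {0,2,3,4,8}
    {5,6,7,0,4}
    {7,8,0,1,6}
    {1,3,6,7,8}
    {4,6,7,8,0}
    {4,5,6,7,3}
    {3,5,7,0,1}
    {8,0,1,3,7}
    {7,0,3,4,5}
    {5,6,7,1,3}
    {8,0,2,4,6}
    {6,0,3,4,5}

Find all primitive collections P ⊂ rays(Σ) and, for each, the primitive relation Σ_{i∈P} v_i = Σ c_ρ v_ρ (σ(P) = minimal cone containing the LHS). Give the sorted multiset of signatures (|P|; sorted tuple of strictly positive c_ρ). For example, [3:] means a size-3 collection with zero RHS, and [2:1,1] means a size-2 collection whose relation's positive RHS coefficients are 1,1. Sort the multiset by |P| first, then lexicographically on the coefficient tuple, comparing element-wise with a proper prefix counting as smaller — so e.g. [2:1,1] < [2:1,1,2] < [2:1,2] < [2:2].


7 collections generate NE(X_Σ); each relation:

  P={1,4}:  v_{1} + v_{4} = v_{6}  ⟹  sig = [2:1]
  P={5,8}:  v_{5} + v_{8} = v_{1}  ⟹  sig = [2:1]
  P={2,7}:  v_{2} + v_{7} = v_{4} + v_{8}  ⟹  sig = [2:1,1]
  P={1,2}:  v_{1} + v_{2} = v_{0} + v_{3} + 2·v_{6} + v_{8}  ⟹  sig = [2:1,1,1,2]
  P={2,5}:  v_{2} + v_{5} = v_{0} + v_{3} + 2·v_{6}  ⟹  sig = [2:1,1,2]
  P={0,3,6,7}:  v_{0} + v_{3} + v_{6} + v_{7} = 0  ⟹  sig = [4:]
  P={0,3,4,6,8}:  v_{0} + v_{3} + v_{4} + v_{6} + v_{8} = v_{2}  ⟹  sig = [5:1]

Signatures (|P|; sorted positive RHS coefficients), sorted:
    |P|=2: 5 collections, coeffs (1), (1), (1,1), (1,1,1,2), (1,1,2)
    |P|=4: 1 collection, coeffs ()
    |P|=5: 1 collection, coeffs (1)


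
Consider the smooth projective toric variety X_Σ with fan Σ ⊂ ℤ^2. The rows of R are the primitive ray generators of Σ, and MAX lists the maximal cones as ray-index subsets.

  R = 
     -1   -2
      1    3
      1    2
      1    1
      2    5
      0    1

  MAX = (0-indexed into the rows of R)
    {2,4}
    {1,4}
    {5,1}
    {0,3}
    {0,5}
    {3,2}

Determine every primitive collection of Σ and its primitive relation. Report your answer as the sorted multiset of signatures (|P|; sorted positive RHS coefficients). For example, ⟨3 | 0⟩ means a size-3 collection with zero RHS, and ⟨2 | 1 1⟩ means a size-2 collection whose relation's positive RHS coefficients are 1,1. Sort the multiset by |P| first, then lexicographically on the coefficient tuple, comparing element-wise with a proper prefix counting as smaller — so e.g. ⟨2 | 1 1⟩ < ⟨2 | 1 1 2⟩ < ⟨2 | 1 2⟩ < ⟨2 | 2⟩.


Minimal non-faces — 9 found among 6 rays, 6 max cones:

  P = {0,2}:  v_{0} + v_{2} = 0 — sig = ⟨2 | 0⟩
  P = {0,1}:  v_{0} + v_{1} = v_{5} — sig = ⟨2 | 1⟩
  P = {0,4}:  v_{0} + v_{4} = v_{1} — sig = ⟨2 | 1⟩
  P = {1,2}:  v_{1} + v_{2} = v_{4} — sig = ⟨2 | 1⟩
  P = {2,5}:  v_{2} + v_{5} = v_{1} — sig = ⟨2 | 1⟩
  P = {3,5}:  v_{3} + v_{5} = v_{2} — sig = ⟨2 | 1⟩
  P = {1,3}:  v_{1} + v_{3} = 2·v_{2} — sig = ⟨2 | 2⟩
  P = {4,5}:  v_{4} + v_{5} = 2·v_{1} — sig = ⟨2 | 2⟩
  P = {3,4}:  v_{3} + v_{4} = 3·v_{2} — sig = ⟨2 | 3⟩

Hence PRS(X_Σ) =
[⟨2 | 0⟩, ⟨2 | 1⟩, ⟨2 | 1⟩, ⟨2 | 1⟩, ⟨2 | 1⟩, ⟨2 | 1⟩, ⟨2 | 2⟩, ⟨2 | 2⟩, ⟨2 | 3⟩]


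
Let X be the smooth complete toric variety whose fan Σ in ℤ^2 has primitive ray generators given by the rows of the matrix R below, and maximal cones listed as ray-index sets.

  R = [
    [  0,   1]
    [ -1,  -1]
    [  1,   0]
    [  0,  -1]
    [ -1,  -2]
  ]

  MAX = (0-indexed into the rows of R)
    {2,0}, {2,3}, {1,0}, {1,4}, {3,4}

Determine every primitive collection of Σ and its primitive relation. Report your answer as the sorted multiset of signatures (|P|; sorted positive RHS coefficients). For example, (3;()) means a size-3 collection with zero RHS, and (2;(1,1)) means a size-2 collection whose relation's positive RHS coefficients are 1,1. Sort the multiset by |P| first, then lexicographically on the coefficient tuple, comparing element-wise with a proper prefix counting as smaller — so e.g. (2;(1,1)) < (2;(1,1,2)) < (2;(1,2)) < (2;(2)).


Primitive collections (5):

  • {0,3}:  v_{0} + v_{3} = 0 — sig = (2;())
  • {0,4}:  v_{0} + v_{4} = v_{1} — sig = (2;(1))
  • {1,2}:  v_{1} + v_{2} = v_{3} — sig = (2;(1))
  • {1,3}:  v_{1} + v_{3} = v_{4} — sig = (2;(1))
  • {2,4}:  v_{2} + v_{4} = 2·v_{3} — sig = (2;(2))

Signatures (|P|; sorted positive RHS coefficients), sorted:
    |P|=2: 5 collections, coeffs (), (1), (1), (1), (2)


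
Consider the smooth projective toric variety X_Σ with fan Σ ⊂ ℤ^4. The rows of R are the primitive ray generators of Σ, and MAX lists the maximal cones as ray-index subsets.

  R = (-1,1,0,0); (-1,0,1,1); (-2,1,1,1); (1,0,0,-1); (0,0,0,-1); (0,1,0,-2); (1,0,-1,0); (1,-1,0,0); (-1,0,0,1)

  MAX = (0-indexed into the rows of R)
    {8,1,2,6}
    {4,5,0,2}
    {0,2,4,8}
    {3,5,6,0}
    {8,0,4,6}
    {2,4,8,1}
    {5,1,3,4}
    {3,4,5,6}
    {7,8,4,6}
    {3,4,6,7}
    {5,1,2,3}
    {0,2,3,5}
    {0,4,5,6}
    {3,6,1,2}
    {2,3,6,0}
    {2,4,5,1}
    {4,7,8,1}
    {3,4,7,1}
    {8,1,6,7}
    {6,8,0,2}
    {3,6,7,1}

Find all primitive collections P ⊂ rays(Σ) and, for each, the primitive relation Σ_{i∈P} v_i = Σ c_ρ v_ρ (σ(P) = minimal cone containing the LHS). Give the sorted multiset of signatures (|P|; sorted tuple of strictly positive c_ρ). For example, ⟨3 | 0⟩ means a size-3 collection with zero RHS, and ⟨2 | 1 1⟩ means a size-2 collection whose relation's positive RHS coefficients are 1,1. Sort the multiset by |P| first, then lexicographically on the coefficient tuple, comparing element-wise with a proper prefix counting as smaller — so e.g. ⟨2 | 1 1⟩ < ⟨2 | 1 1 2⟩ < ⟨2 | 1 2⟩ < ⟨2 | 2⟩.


12 minimal non-faces of Δ(Σ) (on 9 rays):

  P = {0,7}:  v_{0} + v_{7} = 0  ⟹  sig = ⟨2 | 0⟩
  P = {3,8}:  v_{3} + v_{8} = 0  ⟹  sig = ⟨2 | 0⟩
  P = {0,1}:  v_{0} + v_{1} = v_{2}  ⟹  sig = ⟨2 | 1⟩
  P = {2,7}:  v_{2} + v_{7} = v_{1}  ⟹  sig = ⟨2 | 1⟩
  P = {5,7}:  v_{5} + v_{7} = v_{3} + v_{4}  ⟹  sig = ⟨2 | 1 1⟩
  P = {5,8}:  v_{5} + v_{8} = v_{0} + v_{4}  ⟹  sig = ⟨2 | 1 1⟩
  P = {1,4,6}:  v_{1} + v_{4} + v_{6} = 0  ⟹  sig = ⟨3 | 0⟩
  P = {0,3,4}:  v_{0} + v_{3} + v_{4} = v_{5}  ⟹  sig = ⟨3 | 1⟩
  P = {2,4,6}:  v_{2} + v_{4} + v_{6} = v_{0}  ⟹  sig = ⟨3 | 1⟩
  P = {1,5,6}:  v_{1} + v_{5} + v_{6} = v_{0} + v_{3}  ⟹  sig = ⟨3 | 1 1⟩
  P = {2,3,4}:  v_{2} + v_{3} + v_{4} = v_{1} + v_{5}  ⟹  sig = ⟨3 | 1 1⟩
  P = {2,5,6}:  v_{2} + v_{5} + v_{6} = 2·v_{0} + v_{3}  ⟹  sig = ⟨3 | 1 2⟩

Hence PRS(X_Σ) =
    ⟨2 | 0⟩
    ⟨2 | 0⟩
    ⟨2 | 1⟩
    ⟨2 | 1⟩
    ⟨2 | 1 1⟩
    ⟨2 | 1 1⟩
    ⟨3 | 0⟩
    ⟨3 | 1⟩
    ⟨3 | 1⟩
    ⟨3 | 1 1⟩
    ⟨3 | 1 1⟩
    ⟨3 | 1 2⟩


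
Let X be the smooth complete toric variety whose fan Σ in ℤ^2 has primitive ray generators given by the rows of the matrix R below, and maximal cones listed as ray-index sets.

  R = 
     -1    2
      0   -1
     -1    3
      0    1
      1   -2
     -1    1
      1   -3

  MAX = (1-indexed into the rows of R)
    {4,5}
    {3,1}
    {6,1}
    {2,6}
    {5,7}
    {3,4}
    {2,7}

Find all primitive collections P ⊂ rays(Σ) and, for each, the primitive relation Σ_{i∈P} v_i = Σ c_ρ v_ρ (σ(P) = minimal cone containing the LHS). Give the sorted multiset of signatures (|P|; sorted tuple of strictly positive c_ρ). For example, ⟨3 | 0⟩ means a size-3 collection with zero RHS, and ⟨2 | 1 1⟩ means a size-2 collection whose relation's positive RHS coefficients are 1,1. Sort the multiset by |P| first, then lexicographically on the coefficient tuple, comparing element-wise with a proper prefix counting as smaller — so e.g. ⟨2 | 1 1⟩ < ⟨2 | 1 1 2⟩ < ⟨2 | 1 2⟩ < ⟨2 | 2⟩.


Σ has 14 primitive collections:

  P={1,5}:  v_{1} + v_{5} = 0  ⇒ sig = ⟨2 | 0⟩
  P={2,4}:  v_{2} + v_{4} = 0  ⇒ sig = ⟨2 | 0⟩
  P={3,7}:  v_{3} + v_{7} = 0  ⇒ sig = ⟨2 | 0⟩
  P={1,2}:  v_{1} + v_{2} = v_{6}  ⇒ sig = ⟨2 | 1⟩
  P={1,4}:  v_{1} + v_{4} = v_{3}  ⇒ sig = ⟨2 | 1⟩
  P={1,7}:  v_{1} + v_{7} = v_{2}  ⇒ sig = ⟨2 | 1⟩
  P={2,3}:  v_{2} + v_{3} = v_{1}  ⇒ sig = ⟨2 | 1⟩
  P={2,5}:  v_{2} + v_{5} = v_{7}  ⇒ sig = ⟨2 | 1⟩
  P={3,5}:  v_{3} + v_{5} = v_{4}  ⇒ sig = ⟨2 | 1⟩
  P={4,6}:  v_{4} + v_{6} = v_{1}  ⇒ sig = ⟨2 | 1⟩
  P={4,7}:  v_{4} + v_{7} = v_{5}  ⇒ sig = ⟨2 | 1⟩
  P={5,6}:  v_{5} + v_{6} = v_{2}  ⇒ sig = ⟨2 | 1⟩
  P={3,6}:  v_{3} + v_{6} = 2·v_{1}  ⇒ sig = ⟨2 | 2⟩
  P={6,7}:  v_{6} + v_{7} = 2·v_{2}  ⇒ sig = ⟨2 | 2⟩

so the primitive-relation signature multiset is
    |P|=2: 14 collections, coeffs (), (), (), (1), (1), (1), (1), (1), (1), (1), (1), (1), (2), (2)


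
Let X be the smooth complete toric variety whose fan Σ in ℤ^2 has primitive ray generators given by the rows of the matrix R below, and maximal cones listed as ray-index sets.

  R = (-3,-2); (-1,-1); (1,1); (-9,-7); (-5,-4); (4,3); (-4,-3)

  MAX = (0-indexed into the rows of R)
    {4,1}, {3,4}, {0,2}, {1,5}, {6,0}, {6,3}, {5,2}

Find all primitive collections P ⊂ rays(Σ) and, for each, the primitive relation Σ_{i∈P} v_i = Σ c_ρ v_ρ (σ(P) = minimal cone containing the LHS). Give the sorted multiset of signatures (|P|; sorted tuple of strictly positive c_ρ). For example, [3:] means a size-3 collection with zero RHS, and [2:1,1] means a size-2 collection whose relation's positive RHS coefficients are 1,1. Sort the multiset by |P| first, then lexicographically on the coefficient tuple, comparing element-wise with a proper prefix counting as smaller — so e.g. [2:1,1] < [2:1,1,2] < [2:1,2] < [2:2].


Minimal non-faces — 14 found among 7 rays, 7 max cones:

  P={1,2}:  v_{1} + v_{2} = 0  ⇒ sig = [2:]
  P={5,6}:  v_{5} + v_{6} = 0  ⇒ sig = [2:]
  P={0,1}:  v_{0} + v_{1} = v_{6}  ⇒ sig = [2:1]
  P={0,5}:  v_{0} + v_{5} = v_{2}  ⇒ sig = [2:1]
  P={1,6}:  v_{1} + v_{6} = v_{4}  ⇒ sig = [2:1]
  P={2,4}:  v_{2} + v_{4} = v_{6}  ⇒ sig = [2:1]
  P={2,6}:  v_{2} + v_{6} = v_{0}  ⇒ sig = [2:1]
  P={3,5}:  v_{3} + v_{5} = v_{4}  ⇒ sig = [2:1]
  P={4,5}:  v_{4} + v_{5} = v_{1}  ⇒ sig = [2:1]
  P={4,6}:  v_{4} + v_{6} = v_{3}  ⇒ sig = [2:1]
  P={0,4}:  v_{0} + v_{4} = 2·v_{6}  ⇒ sig = [2:2]
  P={1,3}:  v_{1} + v_{3} = 2·v_{4}  ⇒ sig = [2:2]
  P={2,3}:  v_{2} + v_{3} = 2·v_{6}  ⇒ sig = [2:2]
  P={0,3}:  v_{0} + v_{3} = 3·v_{6}  ⇒ sig = [2:3]

Signatures (|P|; sorted positive RHS coefficients), sorted:
{ [2:] ×2,  [2:1] ×8,  [2:2] ×3,  [2:3] }


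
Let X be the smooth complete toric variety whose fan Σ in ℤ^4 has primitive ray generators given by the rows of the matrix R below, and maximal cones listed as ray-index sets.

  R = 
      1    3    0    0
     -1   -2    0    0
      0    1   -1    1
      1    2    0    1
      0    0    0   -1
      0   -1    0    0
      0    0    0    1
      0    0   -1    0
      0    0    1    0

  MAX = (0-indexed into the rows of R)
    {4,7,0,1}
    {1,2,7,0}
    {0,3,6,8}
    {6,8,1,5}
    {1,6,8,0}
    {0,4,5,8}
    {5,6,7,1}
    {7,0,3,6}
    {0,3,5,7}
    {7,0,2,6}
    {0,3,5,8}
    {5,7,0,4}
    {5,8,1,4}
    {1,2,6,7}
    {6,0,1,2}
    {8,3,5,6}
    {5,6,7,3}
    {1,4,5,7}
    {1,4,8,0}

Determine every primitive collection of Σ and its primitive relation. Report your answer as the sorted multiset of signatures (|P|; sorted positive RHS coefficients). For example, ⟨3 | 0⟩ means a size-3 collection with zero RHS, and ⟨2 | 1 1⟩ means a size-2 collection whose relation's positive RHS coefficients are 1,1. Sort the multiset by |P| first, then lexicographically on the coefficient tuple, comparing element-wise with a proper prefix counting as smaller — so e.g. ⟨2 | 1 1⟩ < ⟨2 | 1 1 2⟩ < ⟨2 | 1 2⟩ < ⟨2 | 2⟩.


Minimal non-faces — 11 found among 9 rays, 19 max cones:

  • {4,6}:  v_{4} + v_{6} = 0  →  sig = ⟨2 | 0⟩
  • {7,8}:  v_{7} + v_{8} = 0  →  sig = ⟨2 | 0⟩
  • {1,3}:  v_{1} + v_{3} = v_{6}  →  sig = ⟨2 | 1⟩
  • {2,5}:  v_{2} + v_{5} = v_{6} + v_{7}  →  sig = ⟨2 | 1 1⟩
  • {3,4}:  v_{3} + v_{4} = v_{0} + v_{5}  →  sig = ⟨2 | 1 1⟩
  • {2,4}:  v_{2} + v_{4} = v_{0} + v_{1} + v_{7}  →  sig = ⟨2 | 1 1 1⟩
  • {2,8}:  v_{2} + v_{8} = v_{0} + v_{1} + v_{6}  →  sig = ⟨2 | 1 1 1⟩
  • {2,3}:  v_{2} + v_{3} = v_{0} + 2·v_{6} + v_{7}  →  sig = ⟨2 | 1 1 2⟩
  • {0,1,5}:  v_{0} + v_{1} + v_{5} = 0  →  sig = ⟨3 | 0⟩
  • {0,5,6}:  v_{0} + v_{5} + v_{6} = v_{3}  →  sig = ⟨3 | 1⟩
  • {0,1,6,7}:  v_{0} + v_{1} + v_{6} + v_{7} = v_{2}  →  sig = ⟨4 | 1⟩

Signatures (|P|; sorted positive RHS coefficients), sorted:
{ ⟨2 | 0⟩ ×2,  ⟨2 | 1⟩,  ⟨2 | 1 1⟩ ×2,  ⟨2 | 1 1 1⟩ ×2,  ⟨2 | 1 1 2⟩,  ⟨3 | 0⟩,  ⟨3 | 1⟩,  ⟨4 | 1⟩ }


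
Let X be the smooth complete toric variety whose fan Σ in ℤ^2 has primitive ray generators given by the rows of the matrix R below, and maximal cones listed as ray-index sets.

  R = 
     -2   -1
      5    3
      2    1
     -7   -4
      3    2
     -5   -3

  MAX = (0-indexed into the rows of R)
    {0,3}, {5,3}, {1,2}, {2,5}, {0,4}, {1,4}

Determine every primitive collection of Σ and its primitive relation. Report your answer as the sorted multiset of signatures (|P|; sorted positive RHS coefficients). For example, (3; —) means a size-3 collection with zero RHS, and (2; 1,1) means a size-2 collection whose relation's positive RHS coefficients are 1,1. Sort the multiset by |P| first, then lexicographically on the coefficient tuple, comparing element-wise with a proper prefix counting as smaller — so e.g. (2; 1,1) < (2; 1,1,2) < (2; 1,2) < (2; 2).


9 minimal non-faces of Δ(Σ) (on 6 rays):

  P = {0,2}:  v_{0} + v_{2} = 0  ⟹  sig = (2; —)
  P = {1,5}:  v_{1} + v_{5} = 0  ⟹  sig = (2; —)
  P = {0,1}:  v_{0} + v_{1} = v_{4}  ⟹  sig = (2; 1)
  P = {0,5}:  v_{0} + v_{5} = v_{3}  ⟹  sig = (2; 1)
  P = {1,3}:  v_{1} + v_{3} = v_{0}  ⟹  sig = (2; 1)
  P = {2,3}:  v_{2} + v_{3} = v_{5}  ⟹  sig = (2; 1)
  P = {2,4}:  v_{2} + v_{4} = v_{1}  ⟹  sig = (2; 1)
  P = {4,5}:  v_{4} + v_{5} = v_{0}  ⟹  sig = (2; 1)
  P = {3,4}:  v_{3} + v_{4} = 2·v_{0}  ⟹  sig = (2; 2)

so the primitive-relation signature multiset is
[(2; —), (2; —), (2; 1), (2; 1), (2; 1), (2; 1), (2; 1), (2; 1), (2; 2)]
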